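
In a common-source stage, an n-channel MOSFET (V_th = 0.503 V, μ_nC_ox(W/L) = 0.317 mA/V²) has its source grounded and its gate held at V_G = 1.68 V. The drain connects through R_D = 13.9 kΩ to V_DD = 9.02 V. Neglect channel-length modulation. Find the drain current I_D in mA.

V_GS = V_G = 1.68 V, so V_ov = 1.68 − 0.503 = 1.18 V.
Assume saturation: I_D = ½ k_n V_ov² = 0.5 × 0.317 × 1.18² = 0.22 mA, giving V_DS = V_DD − I_D R_D = 9.02 − 0.22 × 13.9 = 5.97 V.
V_DS = 5.97 V ≥ V_ov = 1.18 V, confirming saturation.

I_D = 0.220 mA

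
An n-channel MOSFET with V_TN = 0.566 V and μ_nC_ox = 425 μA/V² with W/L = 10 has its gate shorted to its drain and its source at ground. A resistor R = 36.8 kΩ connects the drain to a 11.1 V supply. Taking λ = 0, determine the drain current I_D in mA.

With gate tied to drain, V_GS = V_DS ≥ V_GS − V_TN, so the device is in saturation.
k_n = μ_nC_ox · (W/L) = 4.25 mA/V².
KCL at the drain: ½ k_n (V_GS − V_TN)² = (V_DD − V_GS)/R.
Let x = V_GS − 0.566. Then 78.2 x² + x − 10.53 = 0, giving x = 0.361 V (positive root), so V_GS = 0.927 V.
I_D = (V_DD − V_GS)/R = (11.1 − 0.927) / 36.8 = 0.276 mA.

I_D = 0.276 mA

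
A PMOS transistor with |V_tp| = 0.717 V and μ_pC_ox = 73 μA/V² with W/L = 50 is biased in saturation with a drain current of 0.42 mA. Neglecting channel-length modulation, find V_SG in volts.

V_SG = 1.20 V

k_p = μ_pC_ox · (W/L) = 3.65 mA/V².
In saturation I_D = ½ k_p (V_SG − |V_tp|)², so V_SG − |V_tp| = √(2 I_D / k_p) = √(2 × 0.42 / 3.65) = 0.48 V.
V_SG = 0.717 + 0.48 = 1.2 V.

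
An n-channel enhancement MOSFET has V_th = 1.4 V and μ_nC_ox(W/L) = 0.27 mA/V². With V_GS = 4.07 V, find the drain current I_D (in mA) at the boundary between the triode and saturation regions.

At the boundary V_DS = V_ov = V_GS − V_th = 4.07 − 1.4 = 2.67 V.
I_D = ½ k_n V_ov² = 0.5 × 0.27 × 2.67² = 0.962 mA.

I_D = 0.962 mA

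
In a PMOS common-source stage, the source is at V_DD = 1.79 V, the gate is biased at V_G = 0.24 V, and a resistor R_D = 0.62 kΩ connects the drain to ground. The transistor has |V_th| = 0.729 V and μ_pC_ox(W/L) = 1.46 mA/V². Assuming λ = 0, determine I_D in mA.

I_D = 0.492 mA

V_SG = V_DD − V_G = 1.79 − 0.24 = 1.55 V, so V_ov = 1.55 − 0.729 = 0.821 V.
Assume saturation: I_D = ½ k_p V_ov² = 0.5 × 1.46 × 0.821² = 0.492 mA, giving V_SD = V_DD − I_D R_D = 1.79 − 0.492 × 0.62 = 1.48 V.
V_SD = 1.48 V ≥ V_ov = 0.821 V, confirming saturation.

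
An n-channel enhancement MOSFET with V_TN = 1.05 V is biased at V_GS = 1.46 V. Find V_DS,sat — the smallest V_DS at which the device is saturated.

V_DS,sat = 0.410 V

The boundary between triode and saturation is V_DS = V_GS − V_TN = V_ov.
V_ov = 1.46 − 1.05 = 0.41 V.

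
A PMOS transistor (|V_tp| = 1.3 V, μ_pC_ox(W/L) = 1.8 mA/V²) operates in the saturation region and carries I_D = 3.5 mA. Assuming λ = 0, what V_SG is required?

V_SG = 3.27 V

In saturation I_D = ½ k_p (V_SG − |V_tp|)², so V_SG − |V_tp| = √(2 I_D / k_p) = √(2 × 3.5 / 1.8) = 1.97 V.
V_SG = 1.3 + 1.97 = 3.27 V.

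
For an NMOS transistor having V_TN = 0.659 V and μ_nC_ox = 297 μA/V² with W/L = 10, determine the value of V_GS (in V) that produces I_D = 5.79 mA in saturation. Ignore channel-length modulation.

V_GS = 2.63 V

k_n = μ_nC_ox · (W/L) = 2.97 mA/V².
In saturation I_D = ½ k_n (V_GS − V_TN)², so V_GS − V_TN = √(2 I_D / k_n) = √(2 × 5.79 / 2.97) = 1.97 V.
V_GS = 0.659 + 1.97 = 2.63 V.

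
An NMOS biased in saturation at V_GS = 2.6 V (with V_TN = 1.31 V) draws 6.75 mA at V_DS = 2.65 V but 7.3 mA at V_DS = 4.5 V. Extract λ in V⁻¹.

λ = 0.0499 V⁻¹

With V_GS fixed, I_D ∝ (1 + λ V_DS) in saturation, so I_D2/I_D1 = (1 + λ V_DS2)/(1 + λ V_DS1).
7.3/6.75 = 1.081 = (1 + 4.5 λ)/(1 + 2.65 λ).
Solving: λ (I_D1 V_DS2 − I_D2 V_DS1) = I_D2 − I_D1, so λ = (7.3 − 6.75) / (6.75 × 4.5 − 7.3 × 2.65) = 0.55 / 11 = 0.0499 V⁻¹.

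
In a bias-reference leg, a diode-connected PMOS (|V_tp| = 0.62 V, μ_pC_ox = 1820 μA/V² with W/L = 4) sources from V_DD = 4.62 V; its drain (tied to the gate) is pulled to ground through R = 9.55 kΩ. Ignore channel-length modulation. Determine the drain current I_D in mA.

I_D = 0.385 mA

With gate tied to drain, V_SG = V_SD ≥ V_SG − |V_tp|, so the device is in saturation.
k_p = μ_pC_ox · (W/L) = 7.28 mA/V².
KCL at the drain: ½ k_p (V_SG − |V_tp|)² = (V_DD − V_SG)/R.
Let x = V_SG − 0.62. Then 34.8 x² + x − 4 = 0, giving x = 0.325 V (positive root), so V_SG = 0.945 V.
I_D = (V_DD − V_SG)/R = (4.62 − 0.945) / 9.55 = 0.385 mA.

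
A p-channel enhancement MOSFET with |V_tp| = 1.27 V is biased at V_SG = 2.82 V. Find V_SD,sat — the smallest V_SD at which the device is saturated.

The boundary between triode and saturation is V_SD = V_SG − |V_tp| = V_ov.
V_ov = 2.82 − 1.27 = 1.55 V.

V_SD,sat = 1.55 V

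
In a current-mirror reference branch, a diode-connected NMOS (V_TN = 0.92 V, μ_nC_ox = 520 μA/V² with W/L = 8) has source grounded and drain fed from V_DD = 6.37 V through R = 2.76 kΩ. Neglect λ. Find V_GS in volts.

V_GS = 1.81 V

With gate tied to drain, V_GS = V_DS ≥ V_GS − V_TN, so the device is in saturation.
k_n = μ_nC_ox · (W/L) = 4.16 mA/V².
KCL at the drain: ½ k_n (V_GS − V_TN)² = (V_DD − V_GS)/R.
Let x = V_GS − 0.92. Then 5.74 x² + x − 5.45 = 0, giving x = 0.891 V (positive root), so V_GS = 1.81 V.
I_D = (V_DD − V_GS)/R = (6.37 − 1.81) / 2.76 = 1.65 mA.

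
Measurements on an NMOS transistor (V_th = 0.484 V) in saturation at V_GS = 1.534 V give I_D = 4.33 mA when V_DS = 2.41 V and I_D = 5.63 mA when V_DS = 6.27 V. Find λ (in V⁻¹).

With V_GS fixed, I_D ∝ (1 + λ V_DS) in saturation, so I_D2/I_D1 = (1 + λ V_DS2)/(1 + λ V_DS1).
5.63/4.33 = 1.3 = (1 + 6.27 λ)/(1 + 2.41 λ).
Solving: λ (I_D1 V_DS2 − I_D2 V_DS1) = I_D2 − I_D1, so λ = (5.63 − 4.33) / (4.33 × 6.27 − 5.63 × 2.41) = 1.3 / 13.6 = 0.0957 V⁻¹.

λ = 0.0957 V⁻¹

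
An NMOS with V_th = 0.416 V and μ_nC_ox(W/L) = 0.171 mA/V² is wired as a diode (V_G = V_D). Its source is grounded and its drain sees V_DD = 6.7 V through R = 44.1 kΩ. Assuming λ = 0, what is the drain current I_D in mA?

With gate tied to drain, V_GS = V_DS ≥ V_GS − V_th, so the device is in saturation.
KCL at the drain: ½ k_n (V_GS − V_th)² = (V_DD − V_GS)/R.
Let x = V_GS − 0.416. Then 3.77 x² + x − 6.284 = 0, giving x = 1.17 V (positive root), so V_GS = 1.58 V.
I_D = (V_DD − V_GS)/R = (6.7 − 1.58) / 44.1 = 0.116 mA.

I_D = 0.116 mA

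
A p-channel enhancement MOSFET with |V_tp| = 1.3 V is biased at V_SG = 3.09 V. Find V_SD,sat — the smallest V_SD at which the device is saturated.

V_SD,sat = 1.79 V

The boundary between triode and saturation is V_SD = V_SG − |V_tp| = V_ov.
V_ov = 3.09 − 1.3 = 1.79 V.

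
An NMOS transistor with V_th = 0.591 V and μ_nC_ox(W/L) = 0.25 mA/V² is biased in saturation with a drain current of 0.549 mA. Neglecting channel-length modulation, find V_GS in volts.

V_GS = 2.69 V

In saturation I_D = ½ k_n (V_GS − V_th)², so V_GS − V_th = √(2 I_D / k_n) = √(2 × 0.549 / 0.25) = 2.1 V.
V_GS = 0.591 + 2.1 = 2.69 V.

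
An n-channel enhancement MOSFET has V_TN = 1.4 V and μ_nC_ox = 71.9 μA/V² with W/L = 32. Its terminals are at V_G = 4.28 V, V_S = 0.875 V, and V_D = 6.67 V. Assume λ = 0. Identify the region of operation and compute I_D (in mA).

Saturation; I_D = 4.62 mA

V_GS = V_G − V_S = 4.28 − 0.875 = 3.41 V; V_DS = V_D − V_S = 6.67 − 0.875 = 5.79 V.
k_n = μ_nC_ox · (W/L) = 2.301 mA/V².
V_ov = V_GS − V_TN = 3.41 − 1.4 = 2.01 V.
Since V_DS = 5.79 V ≥ V_ov = 2.01 V, the device is in saturation.
I_D = ½ k_n V_ov² = 0.5 × 2.301 × 2.01² = 4.62 mA.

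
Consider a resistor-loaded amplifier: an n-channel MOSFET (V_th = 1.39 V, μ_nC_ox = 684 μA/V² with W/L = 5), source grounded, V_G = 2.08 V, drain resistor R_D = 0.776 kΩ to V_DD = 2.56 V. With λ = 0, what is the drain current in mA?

V_GS = V_G = 2.08 V, so V_ov = 2.08 − 1.39 = 0.69 V.
k_n = μ_nC_ox · (W/L) = 3.42 mA/V².
Assume saturation: I_D = ½ k_n V_ov² = 0.5 × 3.42 × 0.69² = 0.814 mA, giving V_DS = V_DD − I_D R_D = 2.56 − 0.814 × 0.776 = 1.93 V.
V_DS = 1.93 V ≥ V_ov = 0.69 V, confirming saturation.

I_D = 0.814 mA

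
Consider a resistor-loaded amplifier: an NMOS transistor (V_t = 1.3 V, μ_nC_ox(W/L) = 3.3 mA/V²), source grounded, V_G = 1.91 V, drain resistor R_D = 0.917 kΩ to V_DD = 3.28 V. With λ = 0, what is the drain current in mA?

V_GS = V_G = 1.91 V, so V_ov = 1.91 − 1.3 = 0.61 V.
Assume saturation: I_D = ½ k_n V_ov² = 0.5 × 3.3 × 0.61² = 0.614 mA, giving V_DS = V_DD − I_D R_D = 3.28 − 0.614 × 0.917 = 2.72 V.
V_DS = 2.72 V ≥ V_ov = 0.61 V, confirming saturation.

I_D = 0.614 mA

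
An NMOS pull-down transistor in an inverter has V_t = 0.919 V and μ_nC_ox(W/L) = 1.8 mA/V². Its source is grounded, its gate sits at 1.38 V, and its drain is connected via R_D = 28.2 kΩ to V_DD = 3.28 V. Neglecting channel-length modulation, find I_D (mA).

I_D = 0.111 mA

V_GS = V_G = 1.38 V, so V_ov = 1.38 − 0.919 = 0.461 V.
Assume saturation: I_D = ½ k_n V_ov² = 0.5 × 1.8 × 0.461² = 0.191 mA, giving V_DS = V_DD − I_D R_D = 3.28 − 0.191 × 28.2 = -2.11 V.
But -2.11 V < V_ov = 0.461 V, so the device is actually in triode.
In triode I_D = k_n[V_ov V_DS − ½ V_DS²] and I_D = (V_DD − V_DS)/R_D. Equating: 25.4 V_DS² − 24.4 V_DS + 3.28 = 0, giving V_DS = 0.162 V (the root below V_ov).
I_D = (3.28 − 0.162) / 28.2 = 0.111 mA.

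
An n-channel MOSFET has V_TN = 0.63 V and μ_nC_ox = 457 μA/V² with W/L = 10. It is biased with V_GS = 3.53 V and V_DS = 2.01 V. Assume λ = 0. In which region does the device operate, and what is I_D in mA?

Triode; I_D = 17.4 mA

k_n = μ_nC_ox · (W/L) = 4.57 mA/V².
V_ov = V_GS − V_TN = 3.53 − 0.63 = 2.9 V.
Since V_DS = 2.01 V < V_ov = 2.9 V, the device is in the triode region.
I_D = k_n [V_ov · V_DS − ½ V_DS²] = 4.57 × [2.9 × 2.01 − 0.5 × 2.01²] = 17.4 mA.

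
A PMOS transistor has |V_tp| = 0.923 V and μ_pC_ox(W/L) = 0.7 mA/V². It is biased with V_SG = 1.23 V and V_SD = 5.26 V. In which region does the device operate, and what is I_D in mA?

Saturation; I_D = 0.0330 mA

V_ov = V_SG − |V_tp| = 1.23 − 0.923 = 0.307 V.
Since V_SD = 5.26 V ≥ V_ov = 0.307 V, the device is in saturation.
I_D = ½ k_p V_ov² = 0.5 × 0.7 × 0.307² = 0.033 mA.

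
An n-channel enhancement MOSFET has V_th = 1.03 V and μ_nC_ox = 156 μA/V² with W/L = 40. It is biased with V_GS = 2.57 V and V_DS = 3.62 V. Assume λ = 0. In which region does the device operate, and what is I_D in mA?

Saturation; I_D = 7.40 mA

k_n = μ_nC_ox · (W/L) = 6.24 mA/V².
V_ov = V_GS − V_th = 2.57 − 1.03 = 1.54 V.
Since V_DS = 3.62 V ≥ V_ov = 1.54 V, the device is in saturation.
I_D = ½ k_n V_ov² = 0.5 × 6.24 × 1.54² = 7.4 mA.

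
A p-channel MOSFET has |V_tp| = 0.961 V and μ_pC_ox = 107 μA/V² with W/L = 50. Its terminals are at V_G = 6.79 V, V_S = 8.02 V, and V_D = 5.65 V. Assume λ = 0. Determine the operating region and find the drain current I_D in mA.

Saturation; I_D = 0.194 mA

V_SG = V_S − V_G = 8.02 − 6.79 = 1.23 V; V_SD = V_S − V_D = 8.02 − 5.65 = 2.37 V.
k_p = μ_pC_ox · (W/L) = 5.35 mA/V².
V_ov = V_SG − |V_tp| = 1.23 − 0.961 = 0.269 V.
Since V_SD = 2.37 V ≥ V_ov = 0.269 V, the device is in saturation.
I_D = ½ k_p V_ov² = 0.5 × 5.35 × 0.269² = 0.194 mA.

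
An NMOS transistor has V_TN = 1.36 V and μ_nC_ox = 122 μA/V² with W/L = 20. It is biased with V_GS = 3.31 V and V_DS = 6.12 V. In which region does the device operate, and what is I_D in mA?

k_n = μ_nC_ox · (W/L) = 2.44 mA/V².
V_ov = V_GS − V_TN = 3.31 − 1.36 = 1.95 V.
Since V_DS = 6.12 V ≥ V_ov = 1.95 V, the device is in saturation.
I_D = ½ k_n V_ov² = 0.5 × 2.44 × 1.95² = 4.64 mA.

Saturation; I_D = 4.64 mA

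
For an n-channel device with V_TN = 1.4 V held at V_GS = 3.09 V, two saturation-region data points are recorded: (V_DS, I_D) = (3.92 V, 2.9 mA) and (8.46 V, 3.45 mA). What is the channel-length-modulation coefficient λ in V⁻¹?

With V_GS fixed, I_D ∝ (1 + λ V_DS) in saturation, so I_D2/I_D1 = (1 + λ V_DS2)/(1 + λ V_DS1).
3.45/2.9 = 1.19 = (1 + 8.46 λ)/(1 + 3.92 λ).
Solving: λ (I_D1 V_DS2 − I_D2 V_DS1) = I_D2 − I_D1, so λ = (3.45 − 2.9) / (2.9 × 8.46 − 3.45 × 3.92) = 0.55 / 11 = 0.05 V⁻¹.

λ = 0.0500 V⁻¹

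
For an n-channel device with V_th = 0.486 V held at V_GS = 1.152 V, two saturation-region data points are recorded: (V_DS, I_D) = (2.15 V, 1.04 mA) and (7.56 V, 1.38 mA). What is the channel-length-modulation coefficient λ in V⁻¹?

λ = 0.0695 V⁻¹

With V_GS fixed, I_D ∝ (1 + λ V_DS) in saturation, so I_D2/I_D1 = (1 + λ V_DS2)/(1 + λ V_DS1).
1.38/1.04 = 1.327 = (1 + 7.56 λ)/(1 + 2.15 λ).
Solving: λ (I_D1 V_DS2 − I_D2 V_DS1) = I_D2 − I_D1, so λ = (1.38 − 1.04) / (1.04 × 7.56 − 1.38 × 2.15) = 0.34 / 4.9 = 0.0695 V⁻¹.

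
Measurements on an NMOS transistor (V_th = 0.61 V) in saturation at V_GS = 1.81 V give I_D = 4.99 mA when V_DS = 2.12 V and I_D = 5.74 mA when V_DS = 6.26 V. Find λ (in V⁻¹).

λ = 0.0393 V⁻¹

With V_GS fixed, I_D ∝ (1 + λ V_DS) in saturation, so I_D2/I_D1 = (1 + λ V_DS2)/(1 + λ V_DS1).
5.74/4.99 = 1.15 = (1 + 6.26 λ)/(1 + 2.12 λ).
Solving: λ (I_D1 V_DS2 − I_D2 V_DS1) = I_D2 − I_D1, so λ = (5.74 − 4.99) / (4.99 × 6.26 − 5.74 × 2.12) = 0.75 / 19.1 = 0.0393 V⁻¹.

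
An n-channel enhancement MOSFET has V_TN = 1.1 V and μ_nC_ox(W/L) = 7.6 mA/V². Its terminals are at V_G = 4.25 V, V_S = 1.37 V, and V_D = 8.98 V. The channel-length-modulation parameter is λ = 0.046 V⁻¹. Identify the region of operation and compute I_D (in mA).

V_GS = V_G − V_S = 4.25 − 1.37 = 2.88 V; V_DS = V_D − V_S = 8.98 − 1.37 = 7.61 V.
V_ov = V_GS − V_TN = 2.88 − 1.1 = 1.78 V.
Since V_DS = 7.61 V ≥ V_ov = 1.78 V, the device is in saturation.
I_D = ½ k_n V_ov² (1 + λ V_DS) = 0.5 × 7.6 × 1.78² × (1 + 0.046 × 7.61) = 16.3 mA.

Saturation; I_D = 16.3 mA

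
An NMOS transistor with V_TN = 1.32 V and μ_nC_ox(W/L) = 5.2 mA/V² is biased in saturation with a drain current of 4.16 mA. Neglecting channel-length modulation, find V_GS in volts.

V_GS = 2.58 V

In saturation I_D = ½ k_n (V_GS − V_TN)², so V_GS − V_TN = √(2 I_D / k_n) = √(2 × 4.16 / 5.2) = 1.26 V.
V_GS = 1.32 + 1.26 = 2.58 V.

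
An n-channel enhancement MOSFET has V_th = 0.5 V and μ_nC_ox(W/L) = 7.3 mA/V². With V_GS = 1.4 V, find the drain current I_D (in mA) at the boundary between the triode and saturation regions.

At the boundary V_DS = V_ov = V_GS − V_th = 1.4 − 0.5 = 0.9 V.
I_D = ½ k_n V_ov² = 0.5 × 7.3 × 0.9² = 2.96 mA.

I_D = 2.96 mA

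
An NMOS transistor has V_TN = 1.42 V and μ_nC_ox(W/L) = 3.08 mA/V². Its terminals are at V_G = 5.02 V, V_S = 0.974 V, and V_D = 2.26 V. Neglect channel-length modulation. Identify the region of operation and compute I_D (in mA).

Triode; I_D = 7.85 mA

V_GS = V_G − V_S = 5.02 − 0.974 = 4.05 V; V_DS = V_D − V_S = 2.26 − 0.974 = 1.29 V.
V_ov = V_GS − V_TN = 4.05 − 1.42 = 2.63 V.
Since V_DS = 1.29 V < V_ov = 2.63 V, the device is in the triode region.
I_D = k_n [V_ov · V_DS − ½ V_DS²] = 3.08 × [2.63 × 1.29 − 0.5 × 1.29²] = 7.85 mA.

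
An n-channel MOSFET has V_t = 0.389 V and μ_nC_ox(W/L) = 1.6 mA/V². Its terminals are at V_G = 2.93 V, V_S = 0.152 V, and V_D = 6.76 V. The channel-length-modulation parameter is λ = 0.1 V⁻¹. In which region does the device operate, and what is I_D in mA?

V_GS = V_G − V_S = 2.93 − 0.152 = 2.78 V; V_DS = V_D − V_S = 6.76 − 0.152 = 6.61 V.
V_ov = V_GS − V_t = 2.78 − 0.389 = 2.39 V.
Since V_DS = 6.61 V ≥ V_ov = 2.39 V, the device is in saturation.
I_D = ½ k_n V_ov² (1 + λ V_DS) = 0.5 × 1.6 × 2.39² × (1 + 0.1 × 6.61) = 7.58 mA.

Saturation; I_D = 7.58 mA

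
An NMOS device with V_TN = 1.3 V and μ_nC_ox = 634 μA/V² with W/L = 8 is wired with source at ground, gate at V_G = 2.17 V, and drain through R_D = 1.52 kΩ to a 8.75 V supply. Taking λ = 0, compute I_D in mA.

V_GS = V_G = 2.17 V, so V_ov = 2.17 − 1.3 = 0.87 V.
k_n = μ_nC_ox · (W/L) = 5.072 mA/V².
Assume saturation: I_D = ½ k_n V_ov² = 0.5 × 5.072 × 0.87² = 1.92 mA, giving V_DS = V_DD − I_D R_D = 8.75 − 1.92 × 1.52 = 5.83 V.
V_DS = 5.83 V ≥ V_ov = 0.87 V, confirming saturation.

I_D = 1.92 mA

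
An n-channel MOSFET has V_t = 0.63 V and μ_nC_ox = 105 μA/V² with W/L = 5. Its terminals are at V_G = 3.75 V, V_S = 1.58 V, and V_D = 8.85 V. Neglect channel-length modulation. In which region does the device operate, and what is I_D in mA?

Saturation; I_D = 0.623 mA

V_GS = V_G − V_S = 3.75 − 1.58 = 2.17 V; V_DS = V_D − V_S = 8.85 − 1.58 = 7.27 V.
k_n = μ_nC_ox · (W/L) = 0.525 mA/V².
V_ov = V_GS − V_t = 2.17 − 0.63 = 1.54 V.
Since V_DS = 7.27 V ≥ V_ov = 1.54 V, the device is in saturation.
I_D = ½ k_n V_ov² = 0.5 × 0.525 × 1.54² = 0.623 mA.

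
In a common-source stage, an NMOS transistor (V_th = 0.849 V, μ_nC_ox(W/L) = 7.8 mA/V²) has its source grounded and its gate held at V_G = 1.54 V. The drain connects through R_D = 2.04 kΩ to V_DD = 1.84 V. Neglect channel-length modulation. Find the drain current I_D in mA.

V_GS = V_G = 1.54 V, so V_ov = 1.54 − 0.849 = 0.691 V.
Assume saturation: I_D = ½ k_n V_ov² = 0.5 × 7.8 × 0.691² = 1.86 mA, giving V_DS = V_DD − I_D R_D = 1.84 − 1.86 × 2.04 = -1.96 V.
But -1.96 V < V_ov = 0.691 V, so the device is actually in triode.
In triode I_D = k_n[V_ov V_DS − ½ V_DS²] and I_D = (V_DD − V_DS)/R_D. Equating: 7.96 V_DS² − 12 V_DS + 1.84 = 0, giving V_DS = 0.173 V (the root below V_ov).
I_D = (1.84 − 0.173) / 2.04 = 0.817 mA.

I_D = 0.817 mA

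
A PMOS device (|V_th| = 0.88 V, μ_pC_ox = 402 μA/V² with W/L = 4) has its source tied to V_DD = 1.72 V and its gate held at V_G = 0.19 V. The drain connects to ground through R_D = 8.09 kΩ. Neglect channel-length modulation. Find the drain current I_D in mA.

V_SG = V_DD − V_G = 1.72 − 0.19 = 1.53 V, so V_ov = 1.53 − 0.88 = 0.65 V.
k_p = μ_pC_ox · (W/L) = 1.608 mA/V².
Assume saturation: I_D = ½ k_p V_ov² = 0.5 × 1.608 × 0.65² = 0.34 mA, giving V_SD = V_DD − I_D R_D = 1.72 − 0.34 × 8.09 = -1.03 V.
But -1.03 V < V_ov = 0.65 V, so the device is actually in triode.
In triode I_D = k_p[V_ov V_SD − ½ V_SD²] and I_D = (V_DD − V_SD)/R_D. Equating: 6.5 V_SD² − 9.456 V_SD + 1.72 = 0, giving V_SD = 0.213 V (the root below V_ov).
I_D = (1.72 − 0.213) / 8.09 = 0.186 mA.

I_D = 0.186 mA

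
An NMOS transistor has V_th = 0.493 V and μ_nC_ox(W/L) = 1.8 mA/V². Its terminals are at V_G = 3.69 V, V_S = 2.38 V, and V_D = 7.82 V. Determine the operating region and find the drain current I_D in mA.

Saturation; I_D = 0.601 mA

V_GS = V_G − V_S = 3.69 − 2.38 = 1.31 V; V_DS = V_D − V_S = 7.82 − 2.38 = 5.44 V.
V_ov = V_GS − V_th = 1.31 − 0.493 = 0.817 V.
Since V_DS = 5.44 V ≥ V_ov = 0.817 V, the device is in saturation.
I_D = ½ k_n V_ov² = 0.5 × 1.8 × 0.817² = 0.601 mA.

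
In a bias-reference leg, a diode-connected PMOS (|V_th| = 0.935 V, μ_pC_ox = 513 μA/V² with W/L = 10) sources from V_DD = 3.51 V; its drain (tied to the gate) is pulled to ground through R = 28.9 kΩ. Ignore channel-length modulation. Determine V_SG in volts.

V_SG = 1.11 V

With gate tied to drain, V_SG = V_SD ≥ V_SG − |V_th|, so the device is in saturation.
k_p = μ_pC_ox · (W/L) = 5.13 mA/V².
KCL at the drain: ½ k_p (V_SG − |V_th|)² = (V_DD − V_SG)/R.
Let x = V_SG − 0.935. Then 74.1 x² + x − 2.575 = 0, giving x = 0.18 V (positive root), so V_SG = 1.11 V.
I_D = (V_DD − V_SG)/R = (3.51 − 1.11) / 28.9 = 0.0829 mA.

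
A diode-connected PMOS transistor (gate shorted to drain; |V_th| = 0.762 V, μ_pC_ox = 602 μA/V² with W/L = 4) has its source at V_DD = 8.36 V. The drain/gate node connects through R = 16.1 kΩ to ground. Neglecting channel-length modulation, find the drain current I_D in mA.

With gate tied to drain, V_SG = V_SD ≥ V_SG − |V_th|, so the device is in saturation.
k_p = μ_pC_ox · (W/L) = 2.408 mA/V².
KCL at the drain: ½ k_p (V_SG − |V_th|)² = (V_DD − V_SG)/R.
Let x = V_SG − 0.762. Then 19.4 x² + x − 7.598 = 0, giving x = 0.601 V (positive root), so V_SG = 1.36 V.
I_D = (V_DD − V_SG)/R = (8.36 − 1.36) / 16.1 = 0.435 mA.

I_D = 0.435 mA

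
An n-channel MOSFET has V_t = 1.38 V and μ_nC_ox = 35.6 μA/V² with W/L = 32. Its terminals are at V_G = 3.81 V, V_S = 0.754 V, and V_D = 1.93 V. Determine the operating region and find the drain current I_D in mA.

Triode; I_D = 1.46 mA

V_GS = V_G − V_S = 3.81 − 0.754 = 3.06 V; V_DS = V_D − V_S = 1.93 − 0.754 = 1.18 V.
k_n = μ_nC_ox · (W/L) = 1.139 mA/V².
V_ov = V_GS − V_t = 3.06 − 1.38 = 1.68 V.
Since V_DS = 1.18 V < V_ov = 1.68 V, the device is in the triode region.
I_D = k_n [V_ov · V_DS − ½ V_DS²] = 1.139 × [1.68 × 1.18 − 0.5 × 1.18²] = 1.46 mA.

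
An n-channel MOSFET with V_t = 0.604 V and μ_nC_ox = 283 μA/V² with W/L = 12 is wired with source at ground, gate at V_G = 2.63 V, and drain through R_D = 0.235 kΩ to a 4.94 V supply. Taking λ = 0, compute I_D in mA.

V_GS = V_G = 2.63 V, so V_ov = 2.63 − 0.604 = 2.03 V.
k_n = μ_nC_ox · (W/L) = 3.396 mA/V².
Assume saturation: I_D = ½ k_n V_ov² = 0.5 × 3.396 × 2.03² = 6.97 mA, giving V_DS = V_DD − I_D R_D = 4.94 − 6.97 × 0.235 = 3.3 V.
V_DS = 3.3 V ≥ V_ov = 2.03 V, confirming saturation.

I_D = 6.97 mA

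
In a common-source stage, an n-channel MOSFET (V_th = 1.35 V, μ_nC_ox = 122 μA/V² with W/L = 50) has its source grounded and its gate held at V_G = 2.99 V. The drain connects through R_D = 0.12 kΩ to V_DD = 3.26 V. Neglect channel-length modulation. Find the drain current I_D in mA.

V_GS = V_G = 2.99 V, so V_ov = 2.99 − 1.35 = 1.64 V.
k_n = μ_nC_ox · (W/L) = 6.1 mA/V².
Assume saturation: I_D = ½ k_n V_ov² = 0.5 × 6.1 × 1.64² = 8.2 mA, giving V_DS = V_DD − I_D R_D = 3.26 − 8.2 × 0.12 = 2.28 V.
V_DS = 2.28 V ≥ V_ov = 1.64 V, confirming saturation.

I_D = 8.20 mA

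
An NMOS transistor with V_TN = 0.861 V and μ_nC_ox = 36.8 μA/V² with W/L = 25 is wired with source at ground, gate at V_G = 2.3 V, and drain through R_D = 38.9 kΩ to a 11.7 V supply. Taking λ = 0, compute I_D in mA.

I_D = 0.295 mA

V_GS = V_G = 2.3 V, so V_ov = 2.3 − 0.861 = 1.44 V.
k_n = μ_nC_ox · (W/L) = 0.92 mA/V².
Assume saturation: I_D = ½ k_n V_ov² = 0.5 × 0.92 × 1.44² = 0.953 mA, giving V_DS = V_DD − I_D R_D = 11.7 − 0.953 × 38.9 = -25.4 V.
But -25.4 V < V_ov = 1.44 V, so the device is actually in triode.
In triode I_D = k_n[V_ov V_DS − ½ V_DS²] and I_D = (V_DD − V_DS)/R_D. Equating: 17.9 V_DS² − 52.5 V_DS + 11.7 = 0, giving V_DS = 0.243 V (the root below V_ov).
I_D = (11.7 − 0.243) / 38.9 = 0.295 mA.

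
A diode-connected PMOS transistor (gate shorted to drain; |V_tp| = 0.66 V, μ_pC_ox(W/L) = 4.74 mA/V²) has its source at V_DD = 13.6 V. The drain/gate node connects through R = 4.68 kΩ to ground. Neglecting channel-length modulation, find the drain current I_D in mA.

I_D = 2.54 mA

With gate tied to drain, V_SG = V_SD ≥ V_SG − |V_tp|, so the device is in saturation.
KCL at the drain: ½ k_p (V_SG − |V_tp|)² = (V_DD − V_SG)/R.
Let x = V_SG − 0.66. Then 11.1 x² + x − 12.94 = 0, giving x = 1.04 V (positive root), so V_SG = 1.7 V.
I_D = (V_DD − V_SG)/R = (13.6 − 1.7) / 4.68 = 2.54 mA.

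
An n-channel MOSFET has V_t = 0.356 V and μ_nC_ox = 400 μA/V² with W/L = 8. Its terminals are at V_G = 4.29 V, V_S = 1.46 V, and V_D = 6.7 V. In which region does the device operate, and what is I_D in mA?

V_GS = V_G − V_S = 4.29 − 1.46 = 2.83 V; V_DS = V_D − V_S = 6.7 − 1.46 = 5.24 V.
k_n = μ_nC_ox · (W/L) = 3.2 mA/V².
V_ov = V_GS − V_t = 2.83 − 0.356 = 2.47 V.
Since V_DS = 5.24 V ≥ V_ov = 2.47 V, the device is in saturation.
I_D = ½ k_n V_ov² = 0.5 × 3.2 × 2.47² = 9.79 mA.

Saturation; I_D = 9.79 mA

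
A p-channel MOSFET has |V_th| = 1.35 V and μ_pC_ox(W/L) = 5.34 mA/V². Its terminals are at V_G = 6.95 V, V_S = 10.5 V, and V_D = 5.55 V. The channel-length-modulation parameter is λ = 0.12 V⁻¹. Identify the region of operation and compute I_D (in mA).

V_SG = V_S − V_G = 10.5 − 6.95 = 3.55 V; V_SD = V_S − V_D = 10.5 − 5.55 = 4.95 V.
V_ov = V_SG − |V_th| = 3.55 − 1.35 = 2.2 V.
Since V_SD = 4.95 V ≥ V_ov = 2.2 V, the device is in saturation.
I_D = ½ k_p V_ov² (1 + λ V_SD) = 0.5 × 5.34 × 2.2² × (1 + 0.12 × 4.95) = 20.6 mA.

Saturation; I_D = 20.6 mA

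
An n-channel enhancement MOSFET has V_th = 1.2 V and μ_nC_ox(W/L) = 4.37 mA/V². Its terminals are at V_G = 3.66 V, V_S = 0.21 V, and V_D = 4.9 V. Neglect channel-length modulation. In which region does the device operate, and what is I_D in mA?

V_GS = V_G − V_S = 3.66 − 0.21 = 3.45 V; V_DS = V_D − V_S = 4.9 − 0.21 = 4.69 V.
V_ov = V_GS − V_th = 3.45 − 1.2 = 2.25 V.
Since V_DS = 4.69 V ≥ V_ov = 2.25 V, the device is in saturation.
I_D = ½ k_n V_ov² = 0.5 × 4.37 × 2.25² = 11.1 mA.

Saturation; I_D = 11.1 mA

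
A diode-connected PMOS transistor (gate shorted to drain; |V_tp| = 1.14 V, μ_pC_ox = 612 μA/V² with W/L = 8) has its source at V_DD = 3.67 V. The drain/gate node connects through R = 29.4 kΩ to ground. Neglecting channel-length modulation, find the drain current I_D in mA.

I_D = 0.0799 mA

With gate tied to drain, V_SG = V_SD ≥ V_SG − |V_tp|, so the device is in saturation.
k_p = μ_pC_ox · (W/L) = 4.896 mA/V².
KCL at the drain: ½ k_p (V_SG − |V_tp|)² = (V_DD − V_SG)/R.
Let x = V_SG − 1.14. Then 72 x² + x − 2.53 = 0, giving x = 0.181 V (positive root), so V_SG = 1.32 V.
I_D = (V_DD − V_SG)/R = (3.67 − 1.32) / 29.4 = 0.0799 mA.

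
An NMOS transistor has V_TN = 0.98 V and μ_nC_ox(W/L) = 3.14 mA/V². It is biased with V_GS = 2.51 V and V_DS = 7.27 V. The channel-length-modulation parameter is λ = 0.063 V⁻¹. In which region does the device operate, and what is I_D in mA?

V_ov = V_GS − V_TN = 2.51 − 0.98 = 1.53 V.
Since V_DS = 7.27 V ≥ V_ov = 1.53 V, the device is in saturation.
I_D = ½ k_n V_ov² (1 + λ V_DS) = 0.5 × 3.14 × 1.53² × (1 + 0.063 × 7.27) = 5.36 mA.

Saturation; I_D = 5.36 mA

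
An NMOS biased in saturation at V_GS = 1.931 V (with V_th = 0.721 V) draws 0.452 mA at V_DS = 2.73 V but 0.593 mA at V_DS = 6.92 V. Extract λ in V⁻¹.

With V_GS fixed, I_D ∝ (1 + λ V_DS) in saturation, so I_D2/I_D1 = (1 + λ V_DS2)/(1 + λ V_DS1).
0.593/0.452 = 1.312 = (1 + 6.92 λ)/(1 + 2.73 λ).
Solving: λ (I_D1 V_DS2 − I_D2 V_DS1) = I_D2 − I_D1, so λ = (0.593 − 0.452) / (0.452 × 6.92 − 0.593 × 2.73) = 0.141 / 1.51 = 0.0934 V⁻¹.

λ = 0.0934 V⁻¹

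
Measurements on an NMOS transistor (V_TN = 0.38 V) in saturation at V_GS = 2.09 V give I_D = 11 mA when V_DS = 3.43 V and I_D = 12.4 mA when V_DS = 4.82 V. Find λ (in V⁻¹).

λ = 0.133 V⁻¹

With V_GS fixed, I_D ∝ (1 + λ V_DS) in saturation, so I_D2/I_D1 = (1 + λ V_DS2)/(1 + λ V_DS1).
12.4/11 = 1.127 = (1 + 4.82 λ)/(1 + 3.43 λ).
Solving: λ (I_D1 V_DS2 − I_D2 V_DS1) = I_D2 − I_D1, so λ = (12.4 − 11) / (11 × 4.82 − 12.4 × 3.43) = 1.4 / 10.5 = 0.133 V⁻¹.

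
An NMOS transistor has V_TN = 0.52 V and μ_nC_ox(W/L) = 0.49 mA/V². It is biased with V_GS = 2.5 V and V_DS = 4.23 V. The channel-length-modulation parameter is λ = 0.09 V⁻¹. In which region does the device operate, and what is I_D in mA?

V_ov = V_GS − V_TN = 2.5 − 0.52 = 1.98 V.
Since V_DS = 4.23 V ≥ V_ov = 1.98 V, the device is in saturation.
I_D = ½ k_n V_ov² (1 + λ V_DS) = 0.5 × 0.49 × 1.98² × (1 + 0.09 × 4.23) = 1.33 mA.

Saturation; I_D = 1.33 mA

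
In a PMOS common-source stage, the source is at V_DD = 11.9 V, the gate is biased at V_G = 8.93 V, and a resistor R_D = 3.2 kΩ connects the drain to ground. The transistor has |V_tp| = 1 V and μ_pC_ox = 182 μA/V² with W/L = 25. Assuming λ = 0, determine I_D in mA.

I_D = 3.58 mA

V_SG = V_DD − V_G = 11.9 − 8.93 = 2.97 V, so V_ov = 2.97 − 1 = 1.97 V.
k_p = μ_pC_ox · (W/L) = 4.55 mA/V².
Assume saturation: I_D = ½ k_p V_ov² = 0.5 × 4.55 × 1.97² = 8.83 mA, giving V_SD = V_DD − I_D R_D = 11.9 − 8.83 × 3.2 = -16.4 V.
But -16.4 V < V_ov = 1.97 V, so the device is actually in triode.
In triode I_D = k_p[V_ov V_SD − ½ V_SD²] and I_D = (V_DD − V_SD)/R_D. Equating: 7.28 V_SD² − 29.68 V_SD + 11.9 = 0, giving V_SD = 0.451 V (the root below V_ov).
I_D = (11.9 − 0.451) / 3.2 = 3.58 mA.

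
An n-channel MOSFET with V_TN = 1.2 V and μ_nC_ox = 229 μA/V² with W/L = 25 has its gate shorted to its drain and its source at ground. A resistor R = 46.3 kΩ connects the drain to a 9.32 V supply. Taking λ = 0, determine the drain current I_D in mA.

I_D = 0.170 mA

With gate tied to drain, V_GS = V_DS ≥ V_GS − V_TN, so the device is in saturation.
k_n = μ_nC_ox · (W/L) = 5.725 mA/V².
KCL at the drain: ½ k_n (V_GS − V_TN)² = (V_DD − V_GS)/R.
Let x = V_GS − 1.2. Then 133 x² + x − 8.12 = 0, giving x = 0.244 V (positive root), so V_GS = 1.44 V.
I_D = (V_DD − V_GS)/R = (9.32 − 1.44) / 46.3 = 0.17 mA.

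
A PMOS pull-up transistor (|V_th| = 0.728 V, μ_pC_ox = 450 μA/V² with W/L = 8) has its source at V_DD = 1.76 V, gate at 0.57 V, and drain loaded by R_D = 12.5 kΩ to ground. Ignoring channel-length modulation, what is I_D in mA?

I_D = 0.134 mA

V_SG = V_DD − V_G = 1.76 − 0.57 = 1.19 V, so V_ov = 1.19 − 0.728 = 0.462 V.
k_p = μ_pC_ox · (W/L) = 3.6 mA/V².
Assume saturation: I_D = ½ k_p V_ov² = 0.5 × 3.6 × 0.462² = 0.384 mA, giving V_SD = V_DD − I_D R_D = 1.76 − 0.384 × 12.5 = -3.04 V.
But -3.04 V < V_ov = 0.462 V, so the device is actually in triode.
In triode I_D = k_p[V_ov V_SD − ½ V_SD²] and I_D = (V_DD − V_SD)/R_D. Equating: 22.5 V_SD² − 21.79 V_SD + 1.76 = 0, giving V_SD = 0.0889 V (the root below V_ov).
I_D = (1.76 − 0.0889) / 12.5 = 0.134 mA.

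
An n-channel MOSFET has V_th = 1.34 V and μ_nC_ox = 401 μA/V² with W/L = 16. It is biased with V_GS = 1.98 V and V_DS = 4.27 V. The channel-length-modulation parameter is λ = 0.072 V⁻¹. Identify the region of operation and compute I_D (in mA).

Saturation; I_D = 1.72 mA

k_n = μ_nC_ox · (W/L) = 6.416 mA/V².
V_ov = V_GS − V_th = 1.98 − 1.34 = 0.64 V.
Since V_DS = 4.27 V ≥ V_ov = 0.64 V, the device is in saturation.
I_D = ½ k_n V_ov² (1 + λ V_DS) = 0.5 × 6.416 × 0.64² × (1 + 0.072 × 4.27) = 1.72 mA.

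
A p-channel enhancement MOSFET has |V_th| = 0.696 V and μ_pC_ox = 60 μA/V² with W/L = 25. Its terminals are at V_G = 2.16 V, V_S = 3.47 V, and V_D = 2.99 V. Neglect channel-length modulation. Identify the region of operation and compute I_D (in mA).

Triode; I_D = 0.269 mA

V_SG = V_S − V_G = 3.47 − 2.16 = 1.31 V; V_SD = V_S − V_D = 3.47 − 2.99 = 0.48 V.
k_p = μ_pC_ox · (W/L) = 1.5 mA/V².
V_ov = V_SG − |V_th| = 1.31 − 0.696 = 0.614 V.
Since V_SD = 0.48 V < V_ov = 0.614 V, the device is in the triode region.
I_D = k_p [V_ov · V_SD − ½ V_SD²] = 1.5 × [0.614 × 0.48 − 0.5 × 0.48²] = 0.269 mA.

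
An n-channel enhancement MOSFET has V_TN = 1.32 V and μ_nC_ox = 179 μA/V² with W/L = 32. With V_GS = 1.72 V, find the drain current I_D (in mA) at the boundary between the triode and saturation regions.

At the boundary V_DS = V_ov = V_GS − V_TN = 1.72 − 1.32 = 0.4 V.
k_n = μ_nC_ox · (W/L) = 5.728 mA/V².
I_D = ½ k_n V_ov² = 0.5 × 5.728 × 0.4² = 0.458 mA.

I_D = 0.458 mA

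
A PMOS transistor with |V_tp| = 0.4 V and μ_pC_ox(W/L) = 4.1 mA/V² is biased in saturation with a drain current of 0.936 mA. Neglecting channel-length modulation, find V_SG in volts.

In saturation I_D = ½ k_p (V_SG − |V_tp|)², so V_SG − |V_tp| = √(2 I_D / k_p) = √(2 × 0.936 / 4.1) = 0.676 V.
V_SG = 0.4 + 0.676 = 1.08 V.

V_SG = 1.08 V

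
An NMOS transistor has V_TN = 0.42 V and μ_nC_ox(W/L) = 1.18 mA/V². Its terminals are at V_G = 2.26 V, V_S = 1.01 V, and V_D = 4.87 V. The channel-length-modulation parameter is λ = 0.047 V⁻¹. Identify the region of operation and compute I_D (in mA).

V_GS = V_G − V_S = 2.26 − 1.01 = 1.25 V; V_DS = V_D − V_S = 4.87 − 1.01 = 3.86 V.
V_ov = V_GS − V_TN = 1.25 − 0.42 = 0.83 V.
Since V_DS = 3.86 V ≥ V_ov = 0.83 V, the device is in saturation.
I_D = ½ k_n V_ov² (1 + λ V_DS) = 0.5 × 1.18 × 0.83² × (1 + 0.047 × 3.86) = 0.48 mA.

Saturation; I_D = 0.480 mA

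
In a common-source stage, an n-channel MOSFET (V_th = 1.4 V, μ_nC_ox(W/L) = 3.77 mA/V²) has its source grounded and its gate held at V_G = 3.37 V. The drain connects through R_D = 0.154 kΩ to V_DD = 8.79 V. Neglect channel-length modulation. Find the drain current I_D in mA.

V_GS = V_G = 3.37 V, so V_ov = 3.37 − 1.4 = 1.97 V.
Assume saturation: I_D = ½ k_n V_ov² = 0.5 × 3.77 × 1.97² = 7.32 mA, giving V_DS = V_DD − I_D R_D = 8.79 − 7.32 × 0.154 = 7.66 V.
V_DS = 7.66 V ≥ V_ov = 1.97 V, confirming saturation.

I_D = 7.32 mA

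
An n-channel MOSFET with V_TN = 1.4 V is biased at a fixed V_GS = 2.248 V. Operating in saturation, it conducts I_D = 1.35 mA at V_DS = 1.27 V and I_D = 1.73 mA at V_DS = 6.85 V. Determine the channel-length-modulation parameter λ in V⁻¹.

λ = 0.0539 V⁻¹

With V_GS fixed, I_D ∝ (1 + λ V_DS) in saturation, so I_D2/I_D1 = (1 + λ V_DS2)/(1 + λ V_DS1).
1.73/1.35 = 1.281 = (1 + 6.85 λ)/(1 + 1.27 λ).
Solving: λ (I_D1 V_DS2 − I_D2 V_DS1) = I_D2 − I_D1, so λ = (1.73 − 1.35) / (1.35 × 6.85 − 1.73 × 1.27) = 0.38 / 7.05 = 0.0539 V⁻¹.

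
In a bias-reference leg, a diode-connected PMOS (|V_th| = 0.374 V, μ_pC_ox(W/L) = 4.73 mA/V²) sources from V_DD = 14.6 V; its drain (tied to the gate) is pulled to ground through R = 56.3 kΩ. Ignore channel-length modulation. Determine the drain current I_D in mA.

I_D = 0.247 mA

With gate tied to drain, V_SG = V_SD ≥ V_SG − |V_th|, so the device is in saturation.
KCL at the drain: ½ k_p (V_SG − |V_th|)² = (V_DD − V_SG)/R.
Let x = V_SG − 0.374. Then 133 x² + x − 14.23 = 0, giving x = 0.323 V (positive root), so V_SG = 0.697 V.
I_D = (V_DD − V_SG)/R = (14.6 − 0.697) / 56.3 = 0.247 mA.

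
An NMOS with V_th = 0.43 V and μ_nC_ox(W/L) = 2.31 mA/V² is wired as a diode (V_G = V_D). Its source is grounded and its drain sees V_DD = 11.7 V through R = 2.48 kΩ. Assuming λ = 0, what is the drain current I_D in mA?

I_D = 3.81 mA

With gate tied to drain, V_GS = V_DS ≥ V_GS − V_th, so the device is in saturation.
KCL at the drain: ½ k_n (V_GS − V_th)² = (V_DD − V_GS)/R.
Let x = V_GS − 0.43. Then 2.86 x² + x − 11.27 = 0, giving x = 1.82 V (positive root), so V_GS = 2.25 V.
I_D = (V_DD − V_GS)/R = (11.7 − 2.25) / 2.48 = 3.81 mA.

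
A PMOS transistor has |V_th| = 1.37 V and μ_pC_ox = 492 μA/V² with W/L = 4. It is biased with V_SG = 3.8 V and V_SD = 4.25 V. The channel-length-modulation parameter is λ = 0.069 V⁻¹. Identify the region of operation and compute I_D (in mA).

Saturation; I_D = 7.51 mA

k_p = μ_pC_ox · (W/L) = 1.968 mA/V².
V_ov = V_SG − |V_th| = 3.8 − 1.37 = 2.43 V.
Since V_SD = 4.25 V ≥ V_ov = 2.43 V, the device is in saturation.
I_D = ½ k_p V_ov² (1 + λ V_SD) = 0.5 × 1.968 × 2.43² × (1 + 0.069 × 4.25) = 7.51 mA.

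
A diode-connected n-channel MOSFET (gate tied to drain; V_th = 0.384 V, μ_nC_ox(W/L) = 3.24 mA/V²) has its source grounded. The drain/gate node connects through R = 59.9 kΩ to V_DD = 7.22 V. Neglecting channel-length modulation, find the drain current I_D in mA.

With gate tied to drain, V_GS = V_DS ≥ V_GS − V_th, so the device is in saturation.
KCL at the drain: ½ k_n (V_GS − V_th)² = (V_DD − V_GS)/R.
Let x = V_GS − 0.384. Then 97 x² + x − 6.836 = 0, giving x = 0.26 V (positive root), so V_GS = 0.644 V.
I_D = (V_DD − V_GS)/R = (7.22 − 0.644) / 59.9 = 0.11 mA.

I_D = 0.110 mA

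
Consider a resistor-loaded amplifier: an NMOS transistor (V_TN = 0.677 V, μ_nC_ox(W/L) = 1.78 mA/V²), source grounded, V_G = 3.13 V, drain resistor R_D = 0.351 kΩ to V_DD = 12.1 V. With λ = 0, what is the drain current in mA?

V_GS = V_G = 3.13 V, so V_ov = 3.13 − 0.677 = 2.45 V.
Assume saturation: I_D = ½ k_n V_ov² = 0.5 × 1.78 × 2.45² = 5.36 mA, giving V_DS = V_DD − I_D R_D = 12.1 − 5.36 × 0.351 = 10.2 V.
V_DS = 10.2 V ≥ V_ov = 2.45 V, confirming saturation.

I_D = 5.36 mA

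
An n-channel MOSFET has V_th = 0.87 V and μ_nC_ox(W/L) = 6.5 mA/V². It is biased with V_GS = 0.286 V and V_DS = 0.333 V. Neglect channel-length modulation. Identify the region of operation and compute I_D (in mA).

Cutoff; I_D = 0 mA

V_GS = 0.286 V < V_th = 0.87 V, so the transistor is in cutoff.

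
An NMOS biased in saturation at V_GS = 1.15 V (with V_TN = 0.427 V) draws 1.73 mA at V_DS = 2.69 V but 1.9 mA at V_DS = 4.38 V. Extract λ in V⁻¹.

λ = 0.0689 V⁻¹

With V_GS fixed, I_D ∝ (1 + λ V_DS) in saturation, so I_D2/I_D1 = (1 + λ V_DS2)/(1 + λ V_DS1).
1.9/1.73 = 1.098 = (1 + 4.38 λ)/(1 + 2.69 λ).
Solving: λ (I_D1 V_DS2 − I_D2 V_DS1) = I_D2 − I_D1, so λ = (1.9 − 1.73) / (1.73 × 4.38 − 1.9 × 2.69) = 0.17 / 2.47 = 0.0689 V⁻¹.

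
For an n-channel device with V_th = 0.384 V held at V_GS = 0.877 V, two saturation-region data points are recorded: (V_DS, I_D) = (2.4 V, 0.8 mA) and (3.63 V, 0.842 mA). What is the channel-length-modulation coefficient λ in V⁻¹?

With V_GS fixed, I_D ∝ (1 + λ V_DS) in saturation, so I_D2/I_D1 = (1 + λ V_DS2)/(1 + λ V_DS1).
0.842/0.8 = 1.052 = (1 + 3.63 λ)/(1 + 2.4 λ).
Solving: λ (I_D1 V_DS2 − I_D2 V_DS1) = I_D2 − I_D1, so λ = (0.842 − 0.8) / (0.8 × 3.63 − 0.842 × 2.4) = 0.042 / 0.883 = 0.0476 V⁻¹.

λ = 0.0476 V⁻¹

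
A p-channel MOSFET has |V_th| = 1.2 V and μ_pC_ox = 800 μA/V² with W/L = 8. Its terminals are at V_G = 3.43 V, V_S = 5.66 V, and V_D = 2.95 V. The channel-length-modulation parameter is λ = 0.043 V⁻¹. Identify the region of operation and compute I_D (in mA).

V_SG = V_S − V_G = 5.66 − 3.43 = 2.23 V; V_SD = V_S − V_D = 5.66 − 2.95 = 2.71 V.
k_p = μ_pC_ox · (W/L) = 6.4 mA/V².
V_ov = V_SG − |V_th| = 2.23 − 1.2 = 1.03 V.
Since V_SD = 2.71 V ≥ V_ov = 1.03 V, the device is in saturation.
I_D = ½ k_p V_ov² (1 + λ V_SD) = 0.5 × 6.4 × 1.03² × (1 + 0.043 × 2.71) = 3.79 mA.

Saturation; I_D = 3.79 mA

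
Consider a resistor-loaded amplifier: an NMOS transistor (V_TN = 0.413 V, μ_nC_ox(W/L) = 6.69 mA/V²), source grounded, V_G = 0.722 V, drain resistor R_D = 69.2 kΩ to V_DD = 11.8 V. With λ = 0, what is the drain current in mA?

I_D = 0.169 mA

V_GS = V_G = 0.722 V, so V_ov = 0.722 − 0.413 = 0.309 V.
Assume saturation: I_D = ½ k_n V_ov² = 0.5 × 6.69 × 0.309² = 0.319 mA, giving V_DS = V_DD − I_D R_D = 11.8 − 0.319 × 69.2 = -10.3 V.
But -10.3 V < V_ov = 0.309 V, so the device is actually in triode.
In triode I_D = k_n[V_ov V_DS − ½ V_DS²] and I_D = (V_DD − V_DS)/R_D. Equating: 231 V_DS² − 144.1 V_DS + 11.8 = 0, giving V_DS = 0.0971 V (the root below V_ov).
I_D = (11.8 − 0.0971) / 69.2 = 0.169 mA.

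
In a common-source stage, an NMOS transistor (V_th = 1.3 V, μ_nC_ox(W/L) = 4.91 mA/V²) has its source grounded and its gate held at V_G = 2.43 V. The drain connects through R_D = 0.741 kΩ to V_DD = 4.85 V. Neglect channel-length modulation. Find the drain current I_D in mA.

I_D = 3.13 mA

V_GS = V_G = 2.43 V, so V_ov = 2.43 − 1.3 = 1.13 V.
Assume saturation: I_D = ½ k_n V_ov² = 0.5 × 4.91 × 1.13² = 3.13 mA, giving V_DS = V_DD − I_D R_D = 4.85 − 3.13 × 0.741 = 2.53 V.
V_DS = 2.53 V ≥ V_ov = 1.13 V, confirming saturation.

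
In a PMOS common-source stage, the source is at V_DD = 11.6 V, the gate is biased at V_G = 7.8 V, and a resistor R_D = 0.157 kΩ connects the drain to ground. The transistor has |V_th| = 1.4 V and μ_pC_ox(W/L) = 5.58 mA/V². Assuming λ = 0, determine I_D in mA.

I_D = 16.1 mA

V_SG = V_DD − V_G = 11.6 − 7.8 = 3.8 V, so V_ov = 3.8 − 1.4 = 2.4 V.
Assume saturation: I_D = ½ k_p V_ov² = 0.5 × 5.58 × 2.4² = 16.1 mA, giving V_SD = V_DD − I_D R_D = 11.6 − 16.1 × 0.157 = 9.08 V.
V_SD = 9.08 V ≥ V_ov = 2.4 V, confirming saturation.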